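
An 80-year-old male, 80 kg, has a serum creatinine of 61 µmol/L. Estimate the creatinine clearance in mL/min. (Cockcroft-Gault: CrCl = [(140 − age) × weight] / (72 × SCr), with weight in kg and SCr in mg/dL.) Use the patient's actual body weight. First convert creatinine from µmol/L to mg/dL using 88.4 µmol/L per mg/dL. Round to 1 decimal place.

SCr = 61 / 88.4 = 0.69 mg/dL
CrCl = (140 − 80) × 80 / (72 × 0.69) = 4800.0 / 49.68 ≈ 96.6 mL/min

96.6 mL/min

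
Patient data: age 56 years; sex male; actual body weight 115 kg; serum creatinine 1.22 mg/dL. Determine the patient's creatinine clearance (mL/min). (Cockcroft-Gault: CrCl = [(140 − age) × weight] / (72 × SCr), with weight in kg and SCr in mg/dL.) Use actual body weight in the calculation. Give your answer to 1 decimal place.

110.0 mL/min

CrCl = (140 − 56) × 115 / (72 × 1.22) = 9660.0 / 87.84 ≈ 110.0 mL/min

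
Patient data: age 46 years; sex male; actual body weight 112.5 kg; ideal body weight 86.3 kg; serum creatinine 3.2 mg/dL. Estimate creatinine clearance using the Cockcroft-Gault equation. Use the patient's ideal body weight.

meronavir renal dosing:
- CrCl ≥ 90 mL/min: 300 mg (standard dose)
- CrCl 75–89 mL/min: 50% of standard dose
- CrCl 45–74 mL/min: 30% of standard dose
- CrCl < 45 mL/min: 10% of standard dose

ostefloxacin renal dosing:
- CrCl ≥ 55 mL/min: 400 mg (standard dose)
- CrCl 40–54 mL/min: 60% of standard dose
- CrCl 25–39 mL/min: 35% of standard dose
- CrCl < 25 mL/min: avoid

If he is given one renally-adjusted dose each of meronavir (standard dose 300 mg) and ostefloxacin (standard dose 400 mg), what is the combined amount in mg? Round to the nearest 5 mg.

CrCl = (140 − 46) × 86.3 / (72 × 3.2) = 8112.2 / 230.40 ≈ 35.2 mL/min
CrCl ≈ 35 mL/min.
meronavir: < 45 mL/min → 10% of 300 mg = 30 mg.
ostefloxacin: 25–39 mL/min → 35% of 400 mg = 140 mg.
Total = 30 + 140 = 170 mg.

170 mg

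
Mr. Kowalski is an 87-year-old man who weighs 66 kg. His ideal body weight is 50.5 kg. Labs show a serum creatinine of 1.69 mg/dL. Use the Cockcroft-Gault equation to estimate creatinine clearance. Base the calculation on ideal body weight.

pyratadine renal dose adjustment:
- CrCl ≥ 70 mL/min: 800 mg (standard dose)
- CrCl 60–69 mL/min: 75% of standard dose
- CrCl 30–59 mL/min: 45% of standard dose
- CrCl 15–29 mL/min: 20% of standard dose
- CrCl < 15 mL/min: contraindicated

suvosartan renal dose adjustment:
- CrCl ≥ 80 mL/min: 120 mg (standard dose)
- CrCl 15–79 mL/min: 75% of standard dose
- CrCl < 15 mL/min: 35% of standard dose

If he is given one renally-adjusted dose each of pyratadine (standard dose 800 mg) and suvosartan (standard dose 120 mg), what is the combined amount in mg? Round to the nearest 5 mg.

250 mg

CrCl = (140 − 87) × 50.5 / (72 × 1.69) = 2676.5 / 121.68 ≈ 22.0 mL/min
CrCl ≈ 22 mL/min.
pyratadine: 15–29 mL/min → 20% of 800 mg = 160 mg.
suvosartan: 15–79 mL/min → 75% of 120 mg = 90 mg.
Total = 160 + 90 = 250 mg.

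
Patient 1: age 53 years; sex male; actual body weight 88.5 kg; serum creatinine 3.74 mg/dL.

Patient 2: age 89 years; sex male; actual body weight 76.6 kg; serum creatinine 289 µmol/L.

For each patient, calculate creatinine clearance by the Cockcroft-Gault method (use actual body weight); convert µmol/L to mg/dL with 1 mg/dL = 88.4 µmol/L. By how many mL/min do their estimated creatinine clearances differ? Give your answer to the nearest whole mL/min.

12 mL/min

Patient 1: CrCl = (140 − 53) × 88.5 / (72 × 3.74) = 7699.5 / 269.28 ≈ 28.6 mL/min
Patient 2: SCr = 289 / 88.4 = 3.269 mg/dL
Patient 2: CrCl = (140 − 89) × 76.6 / (72 × 3.269) = 3906.6 / 235.37 ≈ 16.6 mL/min
|28.6 − 16.6| = 12.0 mL/min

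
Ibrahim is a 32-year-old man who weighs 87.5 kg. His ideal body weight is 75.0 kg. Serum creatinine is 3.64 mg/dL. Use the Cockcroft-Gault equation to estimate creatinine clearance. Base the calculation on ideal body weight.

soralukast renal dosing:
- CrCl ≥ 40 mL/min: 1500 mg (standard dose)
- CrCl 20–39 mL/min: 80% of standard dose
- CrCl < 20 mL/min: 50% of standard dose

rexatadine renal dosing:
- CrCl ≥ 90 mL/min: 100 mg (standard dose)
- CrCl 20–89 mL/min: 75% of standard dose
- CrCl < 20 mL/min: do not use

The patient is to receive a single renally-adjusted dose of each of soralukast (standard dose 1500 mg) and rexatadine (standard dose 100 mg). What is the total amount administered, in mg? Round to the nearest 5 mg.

CrCl = (140 − 32) × 75 / (72 × 3.64) = 8100.0 / 262.08 ≈ 30.9 mL/min
CrCl ≈ 31 mL/min.
soralukast: 20–39 mL/min → 80% of 1500 mg = 1200 mg.
rexatadine: 20–89 mL/min → 75% of 100 mg = 75 mg.
Total = 1200 + 75 = 1275 mg.

1275 mg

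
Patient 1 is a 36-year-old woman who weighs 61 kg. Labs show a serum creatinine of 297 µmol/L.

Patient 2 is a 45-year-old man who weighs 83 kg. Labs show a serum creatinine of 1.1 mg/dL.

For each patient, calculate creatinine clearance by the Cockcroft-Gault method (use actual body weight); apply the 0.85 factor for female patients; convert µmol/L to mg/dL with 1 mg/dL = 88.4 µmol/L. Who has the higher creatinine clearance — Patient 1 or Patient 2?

Patient 2

Patient 1: SCr = 297 / 88.4 = 3.36 mg/dL
Patient 1: CrCl = (140 − 36) × 61 / (72 × 3.36) × 0.85 = 6344.0 / 241.92 × 0.85 ≈ 22.3 mL/min
Patient 2: CrCl = (140 − 45) × 83 / (72 × 1.1) = 7885.0 / 79.20 ≈ 99.6 mL/min
22.3 vs 99.6 mL/min → Patient 2 is higher.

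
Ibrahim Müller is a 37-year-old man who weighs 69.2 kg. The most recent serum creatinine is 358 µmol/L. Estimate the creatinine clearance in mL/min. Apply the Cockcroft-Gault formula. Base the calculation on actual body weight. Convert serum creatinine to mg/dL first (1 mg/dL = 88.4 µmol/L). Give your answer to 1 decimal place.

24.4 mL/min

SCr = 358 / 88.4 = 4.05 mg/dL
CrCl = (140 − 37) × 69.2 / (72 × 4.05) = 7127.6 / 291.60 ≈ 24.4 mL/min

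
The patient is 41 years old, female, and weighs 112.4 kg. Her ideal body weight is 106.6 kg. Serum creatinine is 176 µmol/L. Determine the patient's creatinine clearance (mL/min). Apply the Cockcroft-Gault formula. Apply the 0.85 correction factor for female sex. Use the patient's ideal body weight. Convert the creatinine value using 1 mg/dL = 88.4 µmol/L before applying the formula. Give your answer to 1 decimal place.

SCr = 176 / 88.4 = 1.991 mg/dL
CrCl = (140 − 41) × 106.6 / (72 × 1.991) × 0.85 = 10553.4 / 143.35 × 0.85 ≈ 62.6 mL/min

62.6 mL/min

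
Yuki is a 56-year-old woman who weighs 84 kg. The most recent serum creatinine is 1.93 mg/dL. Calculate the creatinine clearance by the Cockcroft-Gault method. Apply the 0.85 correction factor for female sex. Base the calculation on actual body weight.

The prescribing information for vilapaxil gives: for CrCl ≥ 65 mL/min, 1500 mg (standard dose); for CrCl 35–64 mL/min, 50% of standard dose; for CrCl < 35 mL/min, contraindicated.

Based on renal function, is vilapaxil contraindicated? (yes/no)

no

CrCl = (140 − 56) × 84 / (72 × 1.93) × 0.85 = 7056.0 / 138.96 × 0.85 ≈ 43.2 mL/min
CrCl ≈ 43 mL/min, which is ≥ 35 mL/min.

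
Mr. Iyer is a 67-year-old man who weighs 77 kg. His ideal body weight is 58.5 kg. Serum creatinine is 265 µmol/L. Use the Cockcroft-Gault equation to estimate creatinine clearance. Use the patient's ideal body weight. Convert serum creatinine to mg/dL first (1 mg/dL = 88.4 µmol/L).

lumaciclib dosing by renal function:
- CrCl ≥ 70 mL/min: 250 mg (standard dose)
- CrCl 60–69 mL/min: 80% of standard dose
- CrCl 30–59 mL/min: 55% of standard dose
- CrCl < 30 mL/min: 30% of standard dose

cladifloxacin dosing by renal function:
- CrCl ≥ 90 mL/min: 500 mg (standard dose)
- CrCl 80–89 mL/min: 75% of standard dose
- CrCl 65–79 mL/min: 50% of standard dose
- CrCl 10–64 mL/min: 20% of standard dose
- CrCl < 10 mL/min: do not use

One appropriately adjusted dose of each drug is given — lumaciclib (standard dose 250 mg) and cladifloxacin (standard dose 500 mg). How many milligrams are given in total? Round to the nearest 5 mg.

175 mg

SCr = 265 / 88.4 = 2.998 mg/dL
CrCl = (140 − 67) × 58.5 / (72 × 2.998) = 4270.5 / 215.86 ≈ 19.8 mL/min
CrCl ≈ 20 mL/min.
lumaciclib: < 30 mL/min → 30% of 250 mg = 75 mg.
cladifloxacin: 10–64 mL/min → 20% of 500 mg = 100 mg.
Total = 75 + 100 = 175 mg.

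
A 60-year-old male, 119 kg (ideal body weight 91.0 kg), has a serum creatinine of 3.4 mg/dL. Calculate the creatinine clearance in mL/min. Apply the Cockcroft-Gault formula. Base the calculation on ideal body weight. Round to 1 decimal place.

29.7 mL/min

CrCl = (140 − 60) × 91 / (72 × 3.4) = 7280.0 / 244.80 ≈ 29.7 mL/min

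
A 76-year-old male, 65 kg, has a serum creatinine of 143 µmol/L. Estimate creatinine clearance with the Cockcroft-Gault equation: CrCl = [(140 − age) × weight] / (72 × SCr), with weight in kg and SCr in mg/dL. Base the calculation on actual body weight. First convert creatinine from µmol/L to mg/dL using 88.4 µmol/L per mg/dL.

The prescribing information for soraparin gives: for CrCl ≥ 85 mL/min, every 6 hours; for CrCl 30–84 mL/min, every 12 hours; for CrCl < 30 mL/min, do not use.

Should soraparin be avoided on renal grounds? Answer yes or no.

SCr = 143 / 88.4 = 1.618 mg/dL
CrCl = (140 − 76) × 65 / (72 × 1.618) = 4160.0 / 116.50 ≈ 35.7 mL/min
CrCl ≈ 36 mL/min, which is ≥ 30 mL/min.

no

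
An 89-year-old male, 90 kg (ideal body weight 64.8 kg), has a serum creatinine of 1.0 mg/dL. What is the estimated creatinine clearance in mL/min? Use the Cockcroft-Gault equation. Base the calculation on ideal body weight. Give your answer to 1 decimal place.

45.9 mL/min

CrCl = (140 − 89) × 64.8 / (72 × 1) = 3304.8 / 72.00 ≈ 45.9 mL/min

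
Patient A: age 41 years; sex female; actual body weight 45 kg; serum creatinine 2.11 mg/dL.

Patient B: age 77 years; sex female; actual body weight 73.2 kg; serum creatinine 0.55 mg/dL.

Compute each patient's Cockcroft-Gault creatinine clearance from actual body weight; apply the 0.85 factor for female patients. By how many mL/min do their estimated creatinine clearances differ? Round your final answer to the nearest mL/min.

74 mL/min

Patient A: CrCl = (140 − 41) × 45 / (72 × 2.11) × 0.85 = 4455.0 / 151.92 × 0.85 ≈ 24.9 mL/min
Patient B: CrCl = (140 − 77) × 73.2 / (72 × 0.55) × 0.85 = 4611.6 / 39.60 × 0.85 ≈ 99.0 mL/min
|24.9 − 99.0| = 74.1 mL/min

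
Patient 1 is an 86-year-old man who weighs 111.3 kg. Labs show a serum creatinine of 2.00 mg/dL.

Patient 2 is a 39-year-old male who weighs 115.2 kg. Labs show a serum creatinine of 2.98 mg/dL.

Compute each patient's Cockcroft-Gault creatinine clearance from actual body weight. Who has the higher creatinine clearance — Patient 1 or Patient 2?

Patient 2

Patient 1: CrCl = (140 − 86) × 111.3 / (72 × 2) = 6010.2 / 144.00 ≈ 41.7 mL/min
Patient 2: CrCl = (140 − 39) × 115.2 / (72 × 2.98) = 11635.2 / 214.56 ≈ 54.2 mL/min
41.7 vs 54.2 mL/min → Patient 2 is higher.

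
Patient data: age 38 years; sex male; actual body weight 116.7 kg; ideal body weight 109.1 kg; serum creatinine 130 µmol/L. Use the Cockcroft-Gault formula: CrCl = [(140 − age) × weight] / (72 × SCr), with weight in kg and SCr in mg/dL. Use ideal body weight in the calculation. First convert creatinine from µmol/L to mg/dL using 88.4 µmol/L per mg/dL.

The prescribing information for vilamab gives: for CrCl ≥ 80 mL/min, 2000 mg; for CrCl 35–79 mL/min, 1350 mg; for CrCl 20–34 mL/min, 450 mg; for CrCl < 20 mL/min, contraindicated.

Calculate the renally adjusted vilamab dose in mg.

SCr = 130 / 88.4 = 1.471 mg/dL
CrCl = (140 − 38) × 109.1 / (72 × 1.471) = 11128.2 / 105.91 ≈ 105.1 mL/min
CrCl ≈ 105 mL/min → bracket ≥ 80 mL/min.
Dose for this bracket: 2000 mg.

2000 mg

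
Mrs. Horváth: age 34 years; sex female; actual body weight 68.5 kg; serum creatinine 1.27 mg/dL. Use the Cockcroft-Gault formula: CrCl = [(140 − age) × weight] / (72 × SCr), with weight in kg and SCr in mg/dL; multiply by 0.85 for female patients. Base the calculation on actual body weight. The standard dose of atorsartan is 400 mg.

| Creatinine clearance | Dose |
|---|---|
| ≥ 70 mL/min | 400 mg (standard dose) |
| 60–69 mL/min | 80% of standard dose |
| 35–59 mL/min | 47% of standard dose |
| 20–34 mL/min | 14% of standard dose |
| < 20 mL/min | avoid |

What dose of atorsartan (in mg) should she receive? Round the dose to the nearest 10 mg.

320 mg

CrCl = (140 − 34) × 68.5 / (72 × 1.27) × 0.85 = 7261.0 / 91.44 × 0.85 ≈ 67.5 mL/min
CrCl ≈ 67 mL/min → bracket 60–69 mL/min.
80% of 400 mg = 320 mg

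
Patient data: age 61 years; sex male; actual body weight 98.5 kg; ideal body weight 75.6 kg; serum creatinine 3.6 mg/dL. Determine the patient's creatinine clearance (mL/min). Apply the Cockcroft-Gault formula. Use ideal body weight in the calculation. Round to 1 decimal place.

23.0 mL/min

CrCl = (140 − 61) × 75.6 / (72 × 3.6) = 5972.4 / 259.20 ≈ 23.0 mL/min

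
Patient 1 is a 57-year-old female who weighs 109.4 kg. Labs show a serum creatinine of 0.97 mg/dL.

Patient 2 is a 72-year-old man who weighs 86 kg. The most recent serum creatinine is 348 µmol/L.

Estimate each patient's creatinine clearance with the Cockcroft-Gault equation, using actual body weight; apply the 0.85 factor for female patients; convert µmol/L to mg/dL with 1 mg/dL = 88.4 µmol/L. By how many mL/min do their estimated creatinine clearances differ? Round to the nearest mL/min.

Patient 1: CrCl = (140 − 57) × 109.4 / (72 × 0.97) × 0.85 = 9080.2 / 69.84 × 0.85 ≈ 110.5 mL/min
Patient 2: SCr = 348 / 88.4 = 3.937 mg/dL
Patient 2: CrCl = (140 − 72) × 86 / (72 × 3.937) = 5848.0 / 283.46 ≈ 20.6 mL/min
|110.5 − 20.6| = 89.9 mL/min

90 mL/min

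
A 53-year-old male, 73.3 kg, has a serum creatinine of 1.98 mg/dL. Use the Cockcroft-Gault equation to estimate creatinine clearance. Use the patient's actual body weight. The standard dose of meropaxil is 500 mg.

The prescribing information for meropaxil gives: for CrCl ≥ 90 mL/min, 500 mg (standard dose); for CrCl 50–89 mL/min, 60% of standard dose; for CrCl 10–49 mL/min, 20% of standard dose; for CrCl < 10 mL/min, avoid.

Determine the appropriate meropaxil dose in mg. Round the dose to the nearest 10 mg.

CrCl = (140 − 53) × 73.3 / (72 × 1.98) = 6377.1 / 142.56 ≈ 44.7 mL/min
CrCl ≈ 45 mL/min → bracket 10–49 mL/min.
20% of 500 mg = 100 mg

100 mg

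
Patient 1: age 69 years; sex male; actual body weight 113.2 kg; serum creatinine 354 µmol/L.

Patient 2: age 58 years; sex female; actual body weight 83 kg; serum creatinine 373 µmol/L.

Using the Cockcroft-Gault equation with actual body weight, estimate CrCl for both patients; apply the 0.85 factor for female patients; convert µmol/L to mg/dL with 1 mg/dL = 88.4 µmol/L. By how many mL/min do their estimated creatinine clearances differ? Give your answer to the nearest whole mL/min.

Patient 1: SCr = 354 / 88.4 = 4.005 mg/dL
Patient 1: CrCl = (140 − 69) × 113.2 / (72 × 4.005) = 8037.2 / 288.36 ≈ 27.9 mL/min
Patient 2: SCr = 373 / 88.4 = 4.219 mg/dL
Patient 2: CrCl = (140 − 58) × 83 / (72 × 4.219) × 0.85 = 6806.0 / 303.77 × 0.85 ≈ 19.0 mL/min
|27.9 − 19.0| = 8.9 mL/min

9 mL/min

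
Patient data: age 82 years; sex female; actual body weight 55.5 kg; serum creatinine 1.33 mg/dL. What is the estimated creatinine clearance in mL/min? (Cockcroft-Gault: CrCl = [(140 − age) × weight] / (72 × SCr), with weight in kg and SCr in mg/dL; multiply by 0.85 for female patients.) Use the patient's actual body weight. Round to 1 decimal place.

28.6 mL/min

CrCl = (140 − 82) × 55.5 / (72 × 1.33) × 0.85 = 3219.0 / 95.76 × 0.85 ≈ 28.6 mL/min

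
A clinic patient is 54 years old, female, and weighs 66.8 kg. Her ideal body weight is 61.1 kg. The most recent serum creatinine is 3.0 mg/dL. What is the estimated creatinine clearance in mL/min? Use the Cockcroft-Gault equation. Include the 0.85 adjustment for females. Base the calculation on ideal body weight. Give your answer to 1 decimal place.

20.7 mL/min

CrCl = (140 − 54) × 61.1 / (72 × 3) × 0.85 = 5254.6 / 216.00 × 0.85 ≈ 20.7 mL/min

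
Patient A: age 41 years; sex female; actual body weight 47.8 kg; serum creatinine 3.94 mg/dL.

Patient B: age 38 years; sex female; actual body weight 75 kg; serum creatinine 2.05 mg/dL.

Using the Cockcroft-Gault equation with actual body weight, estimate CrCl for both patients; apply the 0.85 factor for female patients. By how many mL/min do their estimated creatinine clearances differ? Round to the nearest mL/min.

Patient A: CrCl = (140 − 41) × 47.8 / (72 × 3.94) × 0.85 = 4732.2 / 283.68 × 0.85 ≈ 14.2 mL/min
Patient B: CrCl = (140 − 38) × 75 / (72 × 2.05) × 0.85 = 7650.0 / 147.60 × 0.85 ≈ 44.1 mL/min
|14.2 − 44.1| = 29.9 mL/min

30 mL/min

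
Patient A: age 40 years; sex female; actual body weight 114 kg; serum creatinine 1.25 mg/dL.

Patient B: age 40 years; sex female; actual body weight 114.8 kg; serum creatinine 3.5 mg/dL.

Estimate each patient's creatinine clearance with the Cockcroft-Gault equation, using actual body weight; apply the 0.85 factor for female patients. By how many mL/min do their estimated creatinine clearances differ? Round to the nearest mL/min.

Patient A: CrCl = (140 − 40) × 114 / (72 × 1.25) × 0.85 = 11400.0 / 90.00 × 0.85 ≈ 107.7 mL/min
Patient B: CrCl = (140 − 40) × 114.8 / (72 × 3.5) × 0.85 = 11480.0 / 252.00 × 0.85 ≈ 38.7 mL/min
|107.7 − 38.7| = 69.0 mL/min

69 mL/min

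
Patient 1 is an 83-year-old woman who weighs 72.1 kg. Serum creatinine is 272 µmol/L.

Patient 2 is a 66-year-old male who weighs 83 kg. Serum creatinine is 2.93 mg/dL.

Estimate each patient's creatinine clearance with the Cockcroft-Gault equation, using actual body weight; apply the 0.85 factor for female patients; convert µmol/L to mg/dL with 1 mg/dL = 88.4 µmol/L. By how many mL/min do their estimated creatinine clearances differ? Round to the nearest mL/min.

13 mL/min

Patient 1: SCr = 272 / 88.4 = 3.077 mg/dL
Patient 1: CrCl = (140 − 83) × 72.1 / (72 × 3.077) × 0.85 = 4109.7 / 221.54 × 0.85 ≈ 15.8 mL/min
Patient 2: CrCl = (140 − 66) × 83 / (72 × 2.93) = 6142.0 / 210.96 ≈ 29.1 mL/min
|15.8 − 29.1| = 13.3 mL/min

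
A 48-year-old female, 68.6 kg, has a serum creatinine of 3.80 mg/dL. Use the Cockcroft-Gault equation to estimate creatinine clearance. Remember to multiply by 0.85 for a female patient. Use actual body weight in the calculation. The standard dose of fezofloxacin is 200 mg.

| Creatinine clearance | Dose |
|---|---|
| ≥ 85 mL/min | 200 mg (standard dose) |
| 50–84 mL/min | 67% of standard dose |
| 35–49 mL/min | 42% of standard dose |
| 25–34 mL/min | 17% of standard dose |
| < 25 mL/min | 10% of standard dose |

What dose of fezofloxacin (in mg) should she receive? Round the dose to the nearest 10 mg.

CrCl = (140 − 48) × 68.6 / (72 × 3.8) × 0.85 = 6311.2 / 273.60 × 0.85 ≈ 19.6 mL/min
CrCl ≈ 20 mL/min → bracket < 25 mL/min.
10% of 200 mg = 20 mg

20 mg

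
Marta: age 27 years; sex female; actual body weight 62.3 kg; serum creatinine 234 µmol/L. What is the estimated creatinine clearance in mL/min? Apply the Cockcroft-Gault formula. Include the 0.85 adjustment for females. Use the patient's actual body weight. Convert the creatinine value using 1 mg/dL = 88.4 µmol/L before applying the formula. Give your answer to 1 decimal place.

31.4 mL/min

SCr = 234 / 88.4 = 2.647 mg/dL
CrCl = (140 − 27) × 62.3 / (72 × 2.647) × 0.85 = 7039.9 / 190.58 × 0.85 ≈ 31.4 mL/min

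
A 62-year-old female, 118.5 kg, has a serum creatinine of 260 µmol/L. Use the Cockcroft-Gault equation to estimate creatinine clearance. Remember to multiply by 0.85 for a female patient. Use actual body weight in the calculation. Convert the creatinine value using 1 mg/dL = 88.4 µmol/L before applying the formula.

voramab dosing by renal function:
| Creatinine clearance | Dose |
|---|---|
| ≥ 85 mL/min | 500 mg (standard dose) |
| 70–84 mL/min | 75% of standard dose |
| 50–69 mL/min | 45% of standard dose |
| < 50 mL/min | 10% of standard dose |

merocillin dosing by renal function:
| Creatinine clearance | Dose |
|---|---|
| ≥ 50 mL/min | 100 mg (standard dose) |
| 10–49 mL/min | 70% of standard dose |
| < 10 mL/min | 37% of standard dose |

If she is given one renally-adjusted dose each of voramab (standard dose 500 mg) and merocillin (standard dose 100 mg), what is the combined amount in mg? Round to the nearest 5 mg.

SCr = 260 / 88.4 = 2.941 mg/dL
CrCl = (140 − 62) × 118.5 / (72 × 2.941) × 0.85 = 9243.0 / 211.75 × 0.85 ≈ 37.1 mL/min
CrCl ≈ 37 mL/min.
voramab: < 50 mL/min → 10% of 500 mg = 50 mg.
merocillin: 10–49 mL/min → 70% of 100 mg = 70 mg.
Total = 50 + 70 = 120 mg.

120 mg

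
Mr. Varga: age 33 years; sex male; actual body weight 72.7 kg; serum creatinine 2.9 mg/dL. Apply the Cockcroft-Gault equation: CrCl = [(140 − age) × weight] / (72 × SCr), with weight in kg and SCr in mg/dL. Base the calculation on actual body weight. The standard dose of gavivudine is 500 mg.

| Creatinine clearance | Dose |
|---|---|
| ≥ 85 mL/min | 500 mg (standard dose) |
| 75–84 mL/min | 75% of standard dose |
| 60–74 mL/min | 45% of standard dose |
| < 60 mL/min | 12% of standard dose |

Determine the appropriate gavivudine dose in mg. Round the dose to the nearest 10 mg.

CrCl = (140 − 33) × 72.7 / (72 × 2.9) = 7778.9 / 208.80 ≈ 37.3 mL/min
CrCl ≈ 37 mL/min → bracket < 60 mL/min.
12% of 500 mg = 60 mg

60 mg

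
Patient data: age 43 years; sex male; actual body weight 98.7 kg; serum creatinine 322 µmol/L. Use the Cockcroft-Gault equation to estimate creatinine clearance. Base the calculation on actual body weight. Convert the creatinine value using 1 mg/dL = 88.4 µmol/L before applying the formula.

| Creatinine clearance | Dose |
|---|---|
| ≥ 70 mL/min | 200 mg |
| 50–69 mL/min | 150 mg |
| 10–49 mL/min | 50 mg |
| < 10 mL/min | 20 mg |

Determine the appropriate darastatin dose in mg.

50 mg

SCr = 322 / 88.4 = 3.643 mg/dL
CrCl = (140 − 43) × 98.7 / (72 × 3.643) = 9573.9 / 262.30 ≈ 36.5 mL/min
CrCl ≈ 37 mL/min → bracket 10–49 mL/min.
Dose for this bracket: 50 mg.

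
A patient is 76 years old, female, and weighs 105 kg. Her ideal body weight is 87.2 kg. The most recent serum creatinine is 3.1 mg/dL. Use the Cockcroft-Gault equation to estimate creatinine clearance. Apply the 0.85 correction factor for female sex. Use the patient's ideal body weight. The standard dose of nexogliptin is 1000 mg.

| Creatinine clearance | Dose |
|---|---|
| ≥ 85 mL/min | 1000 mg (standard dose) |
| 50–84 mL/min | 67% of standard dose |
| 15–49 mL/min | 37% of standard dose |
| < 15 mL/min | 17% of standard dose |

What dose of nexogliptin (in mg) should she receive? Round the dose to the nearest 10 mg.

CrCl = (140 − 76) × 87.2 / (72 × 3.1) × 0.85 = 5580.8 / 223.20 × 0.85 ≈ 21.3 mL/min
CrCl ≈ 21 mL/min → bracket 15–49 mL/min.
37% of 1000 mg = 370 mg

370 mg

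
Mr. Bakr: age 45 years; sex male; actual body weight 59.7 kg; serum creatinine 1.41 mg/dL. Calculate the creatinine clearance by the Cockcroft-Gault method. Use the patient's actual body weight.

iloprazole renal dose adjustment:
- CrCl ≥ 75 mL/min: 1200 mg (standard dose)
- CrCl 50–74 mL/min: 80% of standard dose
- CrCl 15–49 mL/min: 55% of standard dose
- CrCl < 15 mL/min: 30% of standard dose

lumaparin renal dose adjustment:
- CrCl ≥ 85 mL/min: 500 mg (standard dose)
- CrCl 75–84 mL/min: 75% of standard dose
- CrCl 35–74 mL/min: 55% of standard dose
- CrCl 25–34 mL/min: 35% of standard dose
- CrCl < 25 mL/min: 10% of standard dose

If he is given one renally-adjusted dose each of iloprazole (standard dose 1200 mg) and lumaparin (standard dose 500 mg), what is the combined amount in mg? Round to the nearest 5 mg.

1235 mg

CrCl = (140 − 45) × 59.7 / (72 × 1.41) = 5671.5 / 101.52 ≈ 55.9 mL/min
CrCl ≈ 56 mL/min.
iloprazole: 50–74 mL/min → 80% of 1200 mg = 960 mg.
lumaparin: 35–74 mL/min → 55% of 500 mg = 275 mg.
Total = 960 + 275 = 1235 mg.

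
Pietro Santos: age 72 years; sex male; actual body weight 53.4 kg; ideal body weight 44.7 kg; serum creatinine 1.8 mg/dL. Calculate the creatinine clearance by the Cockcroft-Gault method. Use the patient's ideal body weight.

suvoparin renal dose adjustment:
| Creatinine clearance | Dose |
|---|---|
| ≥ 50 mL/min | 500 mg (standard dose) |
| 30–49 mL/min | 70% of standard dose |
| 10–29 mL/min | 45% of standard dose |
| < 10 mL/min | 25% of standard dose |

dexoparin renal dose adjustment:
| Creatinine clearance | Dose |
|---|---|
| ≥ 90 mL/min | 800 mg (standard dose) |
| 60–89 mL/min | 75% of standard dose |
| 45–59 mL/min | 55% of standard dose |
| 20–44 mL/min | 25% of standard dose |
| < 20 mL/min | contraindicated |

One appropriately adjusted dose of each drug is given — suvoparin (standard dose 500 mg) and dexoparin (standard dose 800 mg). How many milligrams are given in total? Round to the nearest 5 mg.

425 mg

CrCl = (140 − 72) × 44.7 / (72 × 1.8) = 3039.6 / 129.60 ≈ 23.5 mL/min
CrCl ≈ 23 mL/min.
suvoparin: 10–29 mL/min → 45% of 500 mg = 225 mg.
dexoparin: 20–44 mL/min → 25% of 800 mg = 200 mg.
Total = 225 + 200 = 425 mg.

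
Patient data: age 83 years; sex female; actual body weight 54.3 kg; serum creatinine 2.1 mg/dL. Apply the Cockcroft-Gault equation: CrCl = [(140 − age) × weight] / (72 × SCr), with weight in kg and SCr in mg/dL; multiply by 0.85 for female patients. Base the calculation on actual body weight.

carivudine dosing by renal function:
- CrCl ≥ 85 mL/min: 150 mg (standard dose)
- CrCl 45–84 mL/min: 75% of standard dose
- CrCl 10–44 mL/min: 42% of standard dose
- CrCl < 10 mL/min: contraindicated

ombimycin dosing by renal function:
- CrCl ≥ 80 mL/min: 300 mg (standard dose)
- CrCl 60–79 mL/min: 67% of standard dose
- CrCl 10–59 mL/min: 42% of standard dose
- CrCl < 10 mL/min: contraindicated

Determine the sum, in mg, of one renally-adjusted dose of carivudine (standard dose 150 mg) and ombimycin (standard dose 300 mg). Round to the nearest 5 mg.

CrCl = (140 − 83) × 54.3 / (72 × 2.1) × 0.85 = 3095.1 / 151.20 × 0.85 ≈ 17.4 mL/min
CrCl ≈ 17 mL/min.
carivudine: 10–44 mL/min → 42% of 150 mg = 63 mg.
ombimycin: 10–59 mL/min → 42% of 300 mg = 126 mg.
Total = 63 + 126 = 189 mg.

190 mg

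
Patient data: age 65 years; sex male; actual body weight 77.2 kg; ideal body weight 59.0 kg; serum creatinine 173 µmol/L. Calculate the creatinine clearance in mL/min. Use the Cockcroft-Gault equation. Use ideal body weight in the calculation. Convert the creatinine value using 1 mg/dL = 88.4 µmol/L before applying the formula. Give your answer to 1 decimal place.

31.4 mL/min

SCr = 173 / 88.4 = 1.957 mg/dL
CrCl = (140 − 65) × 59 / (72 × 1.957) = 4425.0 / 140.90 ≈ 31.4 mL/min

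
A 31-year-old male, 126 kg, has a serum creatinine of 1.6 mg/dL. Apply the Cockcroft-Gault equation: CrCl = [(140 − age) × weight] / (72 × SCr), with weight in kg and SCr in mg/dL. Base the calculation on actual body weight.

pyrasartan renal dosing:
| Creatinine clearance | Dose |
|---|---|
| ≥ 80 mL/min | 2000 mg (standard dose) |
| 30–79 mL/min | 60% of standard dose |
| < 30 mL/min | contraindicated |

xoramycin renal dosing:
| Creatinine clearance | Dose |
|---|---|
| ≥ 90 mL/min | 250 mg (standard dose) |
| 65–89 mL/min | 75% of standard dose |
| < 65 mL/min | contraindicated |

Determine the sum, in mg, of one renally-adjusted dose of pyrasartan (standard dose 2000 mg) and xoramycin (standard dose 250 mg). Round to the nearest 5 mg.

CrCl = (140 − 31) × 126 / (72 × 1.6) = 13734.0 / 115.20 ≈ 119.2 mL/min
CrCl ≈ 119 mL/min.
pyrasartan: ≥ 80 mL/min → 100% of 2000 mg = 2000 mg.
xoramycin: ≥ 90 mL/min → 100% of 250 mg = 250 mg.
Total = 2000 + 250 = 2250 mg.

2250 mg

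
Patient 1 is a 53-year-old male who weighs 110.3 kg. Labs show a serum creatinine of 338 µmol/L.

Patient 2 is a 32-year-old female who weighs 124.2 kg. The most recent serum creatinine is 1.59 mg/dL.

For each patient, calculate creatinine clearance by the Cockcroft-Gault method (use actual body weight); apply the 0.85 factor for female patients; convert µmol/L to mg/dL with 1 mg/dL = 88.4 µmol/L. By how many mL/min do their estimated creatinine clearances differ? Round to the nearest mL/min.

Patient 1: SCr = 338 / 88.4 = 3.824 mg/dL
Patient 1: CrCl = (140 − 53) × 110.3 / (72 × 3.824) = 9596.1 / 275.33 ≈ 34.9 mL/min
Patient 2: CrCl = (140 − 32) × 124.2 / (72 × 1.59) × 0.85 = 13413.6 / 114.48 × 0.85 ≈ 99.6 mL/min
|34.9 − 99.6| = 64.7 mL/min

65 mL/min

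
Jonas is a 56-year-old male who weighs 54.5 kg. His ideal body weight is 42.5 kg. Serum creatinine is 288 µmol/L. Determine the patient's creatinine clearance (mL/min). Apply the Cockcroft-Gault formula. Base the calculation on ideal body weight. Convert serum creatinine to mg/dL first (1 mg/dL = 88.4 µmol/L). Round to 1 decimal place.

SCr = 288 / 88.4 = 3.258 mg/dL
CrCl = (140 − 56) × 42.5 / (72 × 3.258) = 3570.0 / 234.58 ≈ 15.2 mL/min

15.2 mL/min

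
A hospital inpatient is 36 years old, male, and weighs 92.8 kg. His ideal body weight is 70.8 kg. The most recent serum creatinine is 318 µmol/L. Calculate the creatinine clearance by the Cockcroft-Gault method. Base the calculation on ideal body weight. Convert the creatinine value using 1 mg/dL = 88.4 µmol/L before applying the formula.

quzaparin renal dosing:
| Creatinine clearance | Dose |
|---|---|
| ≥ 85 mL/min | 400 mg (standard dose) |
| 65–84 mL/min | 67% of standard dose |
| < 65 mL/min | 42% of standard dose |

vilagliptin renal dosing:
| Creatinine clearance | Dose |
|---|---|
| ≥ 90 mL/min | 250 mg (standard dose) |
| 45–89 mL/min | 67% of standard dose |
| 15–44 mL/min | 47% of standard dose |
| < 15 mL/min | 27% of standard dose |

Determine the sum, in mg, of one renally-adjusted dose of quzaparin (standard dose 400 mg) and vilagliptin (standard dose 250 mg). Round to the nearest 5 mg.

SCr = 318 / 88.4 = 3.597 mg/dL
CrCl = (140 − 36) × 70.8 / (72 × 3.597) = 7363.2 / 258.98 ≈ 28.4 mL/min
CrCl ≈ 28 mL/min.
quzaparin: < 65 mL/min → 42% of 400 mg = 168 mg.
vilagliptin: 15–44 mL/min → 47% of 250 mg = 117.5 mg.
Total = 168 + 117.5 = 285.5 mg.

285 mg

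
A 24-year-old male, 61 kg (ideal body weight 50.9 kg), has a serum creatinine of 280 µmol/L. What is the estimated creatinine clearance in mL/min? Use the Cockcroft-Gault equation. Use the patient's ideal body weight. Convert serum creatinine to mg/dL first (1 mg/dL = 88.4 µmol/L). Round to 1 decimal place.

SCr = 280 / 88.4 = 3.167 mg/dL
CrCl = (140 − 24) × 50.9 / (72 × 3.167) = 5904.4 / 228.02 ≈ 25.9 mL/min

25.9 mL/min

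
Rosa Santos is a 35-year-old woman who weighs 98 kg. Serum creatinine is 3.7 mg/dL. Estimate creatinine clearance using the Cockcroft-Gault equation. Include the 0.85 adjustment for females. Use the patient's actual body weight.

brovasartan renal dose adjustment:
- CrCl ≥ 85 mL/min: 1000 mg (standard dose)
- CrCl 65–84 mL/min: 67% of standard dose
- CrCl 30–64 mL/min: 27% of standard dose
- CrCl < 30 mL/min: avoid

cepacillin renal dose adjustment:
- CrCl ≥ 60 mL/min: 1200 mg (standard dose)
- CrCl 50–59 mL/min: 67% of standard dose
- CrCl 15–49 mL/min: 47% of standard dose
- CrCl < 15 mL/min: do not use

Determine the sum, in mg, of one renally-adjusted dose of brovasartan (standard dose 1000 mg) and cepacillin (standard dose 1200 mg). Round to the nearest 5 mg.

CrCl = (140 − 35) × 98 / (72 × 3.7) × 0.85 = 10290.0 / 266.40 × 0.85 ≈ 32.8 mL/min
CrCl ≈ 33 mL/min.
brovasartan: 30–64 mL/min → 27% of 1000 mg = 270 mg.
cepacillin: 15–49 mL/min → 47% of 1200 mg = 564 mg.
Total = 270 + 564 = 834 mg.

835 mg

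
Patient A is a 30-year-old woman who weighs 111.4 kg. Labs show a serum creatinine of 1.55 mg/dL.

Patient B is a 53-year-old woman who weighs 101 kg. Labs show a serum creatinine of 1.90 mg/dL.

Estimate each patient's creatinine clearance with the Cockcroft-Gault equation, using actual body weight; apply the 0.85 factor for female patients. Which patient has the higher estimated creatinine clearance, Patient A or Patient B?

Patient A: CrCl = (140 − 30) × 111.4 / (72 × 1.55) × 0.85 = 12254.0 / 111.60 × 0.85 ≈ 93.3 mL/min
Patient B: CrCl = (140 − 53) × 101 / (72 × 1.9) × 0.85 = 8787.0 / 136.80 × 0.85 ≈ 54.6 mL/min
93.3 vs 54.6 mL/min → Patient A is higher.

Patient A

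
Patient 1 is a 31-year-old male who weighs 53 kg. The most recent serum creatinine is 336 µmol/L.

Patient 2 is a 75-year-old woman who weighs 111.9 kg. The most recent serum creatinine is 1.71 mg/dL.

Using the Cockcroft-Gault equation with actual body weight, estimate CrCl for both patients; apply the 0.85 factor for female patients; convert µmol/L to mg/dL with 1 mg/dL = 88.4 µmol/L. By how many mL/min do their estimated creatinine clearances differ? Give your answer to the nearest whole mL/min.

Patient 1: SCr = 336 / 88.4 = 3.801 mg/dL
Patient 1: CrCl = (140 − 31) × 53 / (72 × 3.801) = 5777.0 / 273.67 ≈ 21.1 mL/min
Patient 2: CrCl = (140 − 75) × 111.9 / (72 × 1.71) × 0.85 = 7273.5 / 123.12 × 0.85 ≈ 50.2 mL/min
|21.1 − 50.2| = 29.1 mL/min

29 mL/min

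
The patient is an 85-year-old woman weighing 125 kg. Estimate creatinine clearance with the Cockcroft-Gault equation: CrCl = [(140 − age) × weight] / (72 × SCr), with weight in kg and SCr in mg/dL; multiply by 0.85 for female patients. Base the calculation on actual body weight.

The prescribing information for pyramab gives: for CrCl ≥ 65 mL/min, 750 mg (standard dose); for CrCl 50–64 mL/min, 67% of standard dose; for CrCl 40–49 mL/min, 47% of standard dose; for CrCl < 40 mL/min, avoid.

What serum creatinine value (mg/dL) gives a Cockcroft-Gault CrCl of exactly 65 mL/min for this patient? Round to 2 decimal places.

Standard dose requires CrCl ≥ 65 mL/min.
Set (140 − 85) × 125 × 0.85 / (72 × SCr) = 65
SCr = (140 − 85) × 125 × 0.85 / (72 × 65) = 1.249 mg/dL

1.25 mg/dL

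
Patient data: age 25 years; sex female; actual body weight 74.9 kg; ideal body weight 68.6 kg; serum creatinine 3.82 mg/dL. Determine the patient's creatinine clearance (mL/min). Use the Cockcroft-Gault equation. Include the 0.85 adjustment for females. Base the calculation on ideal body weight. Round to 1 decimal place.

CrCl = (140 − 25) × 68.6 / (72 × 3.82) × 0.85 = 7889.0 / 275.04 × 0.85 ≈ 24.4 mL/min

24.4 mL/min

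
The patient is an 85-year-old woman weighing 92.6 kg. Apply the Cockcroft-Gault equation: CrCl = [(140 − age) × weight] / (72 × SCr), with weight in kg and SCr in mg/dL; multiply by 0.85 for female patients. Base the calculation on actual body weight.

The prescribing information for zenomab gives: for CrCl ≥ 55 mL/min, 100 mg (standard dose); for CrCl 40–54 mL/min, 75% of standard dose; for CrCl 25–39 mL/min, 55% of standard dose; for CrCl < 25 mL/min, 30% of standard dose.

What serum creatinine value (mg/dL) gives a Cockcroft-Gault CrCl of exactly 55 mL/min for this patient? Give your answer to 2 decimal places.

1.09 mg/dL

Standard dose requires CrCl ≥ 55 mL/min.
Set (140 − 85) × 92.6 × 0.85 / (72 × SCr) = 55
SCr = (140 − 85) × 92.6 × 0.85 / (72 × 55) = 1.093 mg/dL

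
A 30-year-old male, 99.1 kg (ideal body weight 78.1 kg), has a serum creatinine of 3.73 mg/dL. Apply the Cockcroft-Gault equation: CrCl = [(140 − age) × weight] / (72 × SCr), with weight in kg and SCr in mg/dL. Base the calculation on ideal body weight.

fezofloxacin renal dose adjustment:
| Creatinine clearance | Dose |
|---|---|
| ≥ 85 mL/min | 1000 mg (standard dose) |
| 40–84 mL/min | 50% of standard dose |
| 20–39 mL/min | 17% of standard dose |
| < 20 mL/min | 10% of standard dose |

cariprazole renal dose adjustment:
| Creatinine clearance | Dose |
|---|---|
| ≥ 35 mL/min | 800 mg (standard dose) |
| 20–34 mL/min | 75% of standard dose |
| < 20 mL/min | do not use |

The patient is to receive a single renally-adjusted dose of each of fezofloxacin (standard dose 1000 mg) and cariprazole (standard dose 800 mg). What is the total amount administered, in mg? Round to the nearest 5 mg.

770 mg

CrCl = (140 − 30) × 78.1 / (72 × 3.73) = 8591.0 / 268.56 ≈ 32.0 mL/min
CrCl ≈ 32 mL/min.
fezofloxacin: 20–39 mL/min → 17% of 1000 mg = 170 mg.
cariprazole: 20–34 mL/min → 75% of 800 mg = 600 mg.
Total = 170 + 600 = 770 mg.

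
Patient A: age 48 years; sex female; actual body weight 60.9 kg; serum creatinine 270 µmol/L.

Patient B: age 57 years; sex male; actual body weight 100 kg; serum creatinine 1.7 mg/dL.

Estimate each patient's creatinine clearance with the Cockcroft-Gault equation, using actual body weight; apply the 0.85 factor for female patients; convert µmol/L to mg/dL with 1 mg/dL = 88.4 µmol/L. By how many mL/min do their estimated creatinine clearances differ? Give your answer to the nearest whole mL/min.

46 mL/min

Patient A: SCr = 270 / 88.4 = 3.054 mg/dL
Patient A: CrCl = (140 − 48) × 60.9 / (72 × 3.054) × 0.85 = 5602.8 / 219.89 × 0.85 ≈ 21.7 mL/min
Patient B: CrCl = (140 − 57) × 100 / (72 × 1.7) = 8300.0 / 122.40 ≈ 67.8 mL/min
|21.7 − 67.8| = 46.1 mL/min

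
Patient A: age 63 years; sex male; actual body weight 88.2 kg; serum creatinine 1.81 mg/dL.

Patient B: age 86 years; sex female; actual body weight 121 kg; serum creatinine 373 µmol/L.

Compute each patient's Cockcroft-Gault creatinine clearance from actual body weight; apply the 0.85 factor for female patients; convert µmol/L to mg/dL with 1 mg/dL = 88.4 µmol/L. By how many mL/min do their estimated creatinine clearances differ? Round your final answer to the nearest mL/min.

34 mL/min

Patient A: CrCl = (140 − 63) × 88.2 / (72 × 1.81) = 6791.4 / 130.32 ≈ 52.1 mL/min
Patient B: SCr = 373 / 88.4 = 4.219 mg/dL
Patient B: CrCl = (140 − 86) × 121 / (72 × 4.219) × 0.85 = 6534.0 / 303.77 × 0.85 ≈ 18.3 mL/min
|52.1 − 18.3| = 33.8 mL/min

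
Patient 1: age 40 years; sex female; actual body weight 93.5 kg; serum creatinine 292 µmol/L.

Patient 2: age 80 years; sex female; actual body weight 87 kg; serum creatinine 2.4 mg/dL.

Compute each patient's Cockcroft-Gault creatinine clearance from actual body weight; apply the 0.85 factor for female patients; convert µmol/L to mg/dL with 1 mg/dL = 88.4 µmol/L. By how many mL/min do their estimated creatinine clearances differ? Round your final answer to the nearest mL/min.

8 mL/min

Patient 1: SCr = 292 / 88.4 = 3.303 mg/dL
Patient 1: CrCl = (140 − 40) × 93.5 / (72 × 3.303) × 0.85 = 9350.0 / 237.82 × 0.85 ≈ 33.4 mL/min
Patient 2: CrCl = (140 − 80) × 87 / (72 × 2.4) × 0.85 = 5220.0 / 172.80 × 0.85 ≈ 25.7 mL/min
|33.4 − 25.7| = 7.7 mL/min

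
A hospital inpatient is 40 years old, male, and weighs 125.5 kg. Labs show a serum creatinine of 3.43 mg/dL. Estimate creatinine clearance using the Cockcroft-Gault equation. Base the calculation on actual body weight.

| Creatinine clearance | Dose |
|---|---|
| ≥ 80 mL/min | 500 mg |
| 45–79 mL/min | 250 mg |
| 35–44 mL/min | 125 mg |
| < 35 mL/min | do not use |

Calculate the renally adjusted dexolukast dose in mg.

250 mg

CrCl = (140 − 40) × 125.5 / (72 × 3.43) = 12550.0 / 246.96 ≈ 50.8 mL/min
CrCl ≈ 51 mL/min → bracket 45–79 mL/min.
Dose for this bracket: 250 mg.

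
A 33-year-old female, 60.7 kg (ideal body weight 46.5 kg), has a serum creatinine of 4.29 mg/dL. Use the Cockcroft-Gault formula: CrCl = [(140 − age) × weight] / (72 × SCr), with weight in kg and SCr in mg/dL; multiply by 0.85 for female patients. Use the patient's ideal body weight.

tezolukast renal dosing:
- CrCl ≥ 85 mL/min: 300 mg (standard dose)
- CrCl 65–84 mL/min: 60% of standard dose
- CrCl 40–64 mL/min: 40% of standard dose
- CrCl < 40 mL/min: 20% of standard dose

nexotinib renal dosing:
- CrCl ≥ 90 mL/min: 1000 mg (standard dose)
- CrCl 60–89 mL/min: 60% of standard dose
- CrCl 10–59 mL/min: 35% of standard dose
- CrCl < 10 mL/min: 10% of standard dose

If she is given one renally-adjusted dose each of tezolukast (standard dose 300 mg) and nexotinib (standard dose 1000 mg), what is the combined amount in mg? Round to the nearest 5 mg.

410 mg

CrCl = (140 − 33) × 46.5 / (72 × 4.29) × 0.85 = 4975.5 / 308.88 × 0.85 ≈ 13.7 mL/min
CrCl ≈ 14 mL/min.
tezolukast: < 40 mL/min → 20% of 300 mg = 60 mg.
nexotinib: 10–59 mL/min → 35% of 1000 mg = 350 mg.
Total = 60 + 350 = 410 mg.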